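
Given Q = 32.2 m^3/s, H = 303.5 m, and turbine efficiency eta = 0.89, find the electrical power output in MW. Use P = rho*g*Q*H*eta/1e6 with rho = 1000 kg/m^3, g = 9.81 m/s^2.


P = 1000 * 9.81 * 32.2 * 303.5 * 0.89 / 1e6 = 85.3245 MW


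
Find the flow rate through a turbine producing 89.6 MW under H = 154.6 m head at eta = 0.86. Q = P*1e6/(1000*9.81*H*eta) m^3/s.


Q = 89.6 * 1e6 / (1000 * 9.81 * 154.6 * 0.86) = 68.6959 m^3/s


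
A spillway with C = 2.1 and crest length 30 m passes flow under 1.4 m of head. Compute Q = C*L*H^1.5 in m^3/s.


Q = 2.1 * 30 * 1.4^1.5 = 104.3596 m^3/s


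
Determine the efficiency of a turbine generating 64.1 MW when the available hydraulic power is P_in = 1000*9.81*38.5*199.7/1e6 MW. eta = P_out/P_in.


P_in = 1000 * 9.81 * 38.5 * 199.7 / 1e6 = 75.4237 MW
eta = 64.1 / 75.4237 = 0.8499


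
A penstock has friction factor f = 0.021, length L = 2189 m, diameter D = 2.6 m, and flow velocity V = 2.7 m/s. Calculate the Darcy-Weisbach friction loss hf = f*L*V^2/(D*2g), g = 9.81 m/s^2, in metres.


hf = 0.021 * 2189 * 2.7^2 / (2.6 * 2 * 9.81) = 6.5693 m


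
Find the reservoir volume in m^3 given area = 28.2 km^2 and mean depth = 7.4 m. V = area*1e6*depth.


V = 28.2 * 1e6 * 7.4 = 2.0868e+08 m^3


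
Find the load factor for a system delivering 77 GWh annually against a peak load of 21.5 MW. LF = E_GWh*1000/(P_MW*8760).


LF = 77 * 1000 / (21.5 * 8760) = 0.4088


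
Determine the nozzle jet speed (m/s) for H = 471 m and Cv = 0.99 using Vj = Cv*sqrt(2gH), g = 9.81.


Vj = 0.99 * sqrt(2*9.81*471) = 95.1689 m/s


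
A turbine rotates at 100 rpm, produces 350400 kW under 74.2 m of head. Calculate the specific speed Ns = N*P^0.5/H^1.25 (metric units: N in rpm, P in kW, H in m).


Ns = 100 * 350400^0.5 / 74.2^1.25 = 271.8173


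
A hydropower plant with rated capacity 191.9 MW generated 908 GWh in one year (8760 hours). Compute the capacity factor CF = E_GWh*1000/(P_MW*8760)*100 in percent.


CF = 908 * 1000 / (191.9 * 8760) * 100 = 54.0141 %


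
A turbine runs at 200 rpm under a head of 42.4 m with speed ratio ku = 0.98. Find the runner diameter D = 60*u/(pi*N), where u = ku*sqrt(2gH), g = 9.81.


u = 0.98 * sqrt(2*9.81*42.4) = 28.2656 m/s
D = 60 * 28.2656 / (pi * 200) = 2.6992 m


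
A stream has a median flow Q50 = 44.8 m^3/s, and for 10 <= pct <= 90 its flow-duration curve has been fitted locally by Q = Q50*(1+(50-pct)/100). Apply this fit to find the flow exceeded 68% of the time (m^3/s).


Q = 44.8 * (1 + (50 - 68)/100) = 36.7360 m^3/s


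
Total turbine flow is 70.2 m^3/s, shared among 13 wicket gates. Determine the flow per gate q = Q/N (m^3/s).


q = 70.2 / 13 = 5.4000 m^3/s


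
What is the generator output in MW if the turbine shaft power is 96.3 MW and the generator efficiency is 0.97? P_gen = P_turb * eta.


P_gen = 96.3 * 0.97 = 93.4110 MW


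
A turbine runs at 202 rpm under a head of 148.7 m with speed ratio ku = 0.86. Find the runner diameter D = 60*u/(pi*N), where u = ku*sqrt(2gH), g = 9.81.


u = 0.86 * sqrt(2*9.81*148.7) = 46.4519 m/s
D = 60 * 46.4519 / (pi * 202) = 4.3919 m


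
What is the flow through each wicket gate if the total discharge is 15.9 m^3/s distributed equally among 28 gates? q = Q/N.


q = 15.9 / 28 = 0.5679 m^3/s


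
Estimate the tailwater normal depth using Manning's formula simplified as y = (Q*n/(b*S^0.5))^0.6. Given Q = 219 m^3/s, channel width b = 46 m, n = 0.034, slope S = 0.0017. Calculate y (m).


y = (219 * 0.034 / (46 * 0.0017^0.5))^0.6 = 2.2718 m


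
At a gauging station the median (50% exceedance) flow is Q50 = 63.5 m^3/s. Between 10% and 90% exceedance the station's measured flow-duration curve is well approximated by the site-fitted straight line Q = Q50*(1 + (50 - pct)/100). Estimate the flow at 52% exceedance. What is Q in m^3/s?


Q = 63.5 * (1 + (50 - 52)/100) = 62.2300 m^3/s


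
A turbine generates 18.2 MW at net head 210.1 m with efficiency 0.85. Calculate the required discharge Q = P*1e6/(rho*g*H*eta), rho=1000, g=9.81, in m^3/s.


Q = 18.2 * 1e6 / (1000 * 9.81 * 210.1 * 0.85) = 10.3886 m^3/s


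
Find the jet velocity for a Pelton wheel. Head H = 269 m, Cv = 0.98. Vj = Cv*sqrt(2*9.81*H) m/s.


Vj = 0.98 * sqrt(2*9.81*269) = 71.1954 m/s


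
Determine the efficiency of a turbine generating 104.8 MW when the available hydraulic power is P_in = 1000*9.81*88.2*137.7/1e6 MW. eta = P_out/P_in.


P_in = 1000 * 9.81 * 88.2 * 137.7 / 1e6 = 119.1438 MW
eta = 104.8 / 119.1438 = 0.8796


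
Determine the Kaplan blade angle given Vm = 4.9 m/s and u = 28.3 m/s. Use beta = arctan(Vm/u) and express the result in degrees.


beta = arctan(4.9 / 28.3) = 9.8231 degrees


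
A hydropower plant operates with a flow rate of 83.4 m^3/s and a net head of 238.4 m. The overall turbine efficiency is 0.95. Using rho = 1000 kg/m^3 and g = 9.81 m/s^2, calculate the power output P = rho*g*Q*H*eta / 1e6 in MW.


P = 1000 * 9.81 * 83.4 * 238.4 * 0.95 / 1e6 = 185.2955 MW


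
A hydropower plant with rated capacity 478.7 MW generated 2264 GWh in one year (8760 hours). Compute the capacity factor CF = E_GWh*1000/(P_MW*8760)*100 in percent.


CF = 2264 * 1000 / (478.7 * 8760) * 100 = 53.9894 %


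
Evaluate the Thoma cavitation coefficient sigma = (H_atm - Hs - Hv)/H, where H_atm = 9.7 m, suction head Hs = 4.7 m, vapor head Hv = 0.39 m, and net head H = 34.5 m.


sigma = (9.7 - 4.7 - 0.39) / 34.5 = 0.1336


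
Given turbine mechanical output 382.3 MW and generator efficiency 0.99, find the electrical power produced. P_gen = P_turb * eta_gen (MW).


P_gen = 382.3 * 0.99 = 378.4770 MW


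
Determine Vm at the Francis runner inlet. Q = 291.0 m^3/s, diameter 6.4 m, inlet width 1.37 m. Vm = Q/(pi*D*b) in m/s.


Vm = 291.0 / (pi * 6.4 * 1.37) = 10.5643 m/s


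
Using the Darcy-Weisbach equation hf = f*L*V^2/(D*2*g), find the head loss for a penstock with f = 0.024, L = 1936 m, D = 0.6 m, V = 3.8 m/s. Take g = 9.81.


hf = 0.024 * 1936 * 3.8^2 / (0.6 * 2 * 9.81) = 56.9946 m


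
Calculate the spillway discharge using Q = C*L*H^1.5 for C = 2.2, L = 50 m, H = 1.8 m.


Q = 2.2 * 50 * 1.8^1.5 = 265.6449 m^3/s


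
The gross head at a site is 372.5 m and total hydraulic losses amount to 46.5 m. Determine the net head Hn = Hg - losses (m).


Hn = 372.5 - 46.5 = 326.0000 m


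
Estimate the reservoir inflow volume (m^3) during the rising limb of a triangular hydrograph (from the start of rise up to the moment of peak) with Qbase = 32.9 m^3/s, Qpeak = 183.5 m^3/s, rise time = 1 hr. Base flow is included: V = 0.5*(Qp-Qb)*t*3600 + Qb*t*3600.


V = 0.5*(183.5 - 32.9)*1*3600 + 32.9*1*3600 = 389520.0000 m^3


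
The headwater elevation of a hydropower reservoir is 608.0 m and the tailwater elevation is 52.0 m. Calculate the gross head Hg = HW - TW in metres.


Hg = 608.0 - 52.0 = 556.0000 m


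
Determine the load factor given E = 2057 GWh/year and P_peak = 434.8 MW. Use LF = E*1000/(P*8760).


LF = 2057 * 1000 / (434.8 * 8760) = 0.5401


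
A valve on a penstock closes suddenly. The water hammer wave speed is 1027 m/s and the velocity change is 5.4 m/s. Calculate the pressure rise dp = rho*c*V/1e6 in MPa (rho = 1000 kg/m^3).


dp = 1000 * 1027 * 5.4 / 1e6 = 5.5458 MPa


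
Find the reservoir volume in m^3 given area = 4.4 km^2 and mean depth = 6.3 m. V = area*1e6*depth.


V = 4.4 * 1e6 * 6.3 = 2.7720e+07 m^3


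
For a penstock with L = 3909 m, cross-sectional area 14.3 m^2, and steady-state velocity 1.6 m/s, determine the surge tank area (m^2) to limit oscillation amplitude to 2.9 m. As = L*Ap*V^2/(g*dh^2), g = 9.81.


As = 3909 * 14.3 * 1.6^2 / (9.81 * 2.9^2) = 1734.5094 m^2


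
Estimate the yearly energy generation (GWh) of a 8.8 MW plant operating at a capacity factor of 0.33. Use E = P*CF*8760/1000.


E = 8.8 * 0.33 * 8760 / 1000 = 25.4390 GWh


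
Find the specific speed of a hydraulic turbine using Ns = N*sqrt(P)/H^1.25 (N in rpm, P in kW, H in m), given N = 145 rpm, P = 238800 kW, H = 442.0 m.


Ns = 145 * 238800^0.5 / 442.0^1.25 = 34.9629


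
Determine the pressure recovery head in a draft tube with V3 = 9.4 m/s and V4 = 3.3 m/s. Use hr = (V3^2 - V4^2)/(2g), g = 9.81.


hr = (9.4^2 - 3.3^2) / (2*9.81) = 3.9485 m


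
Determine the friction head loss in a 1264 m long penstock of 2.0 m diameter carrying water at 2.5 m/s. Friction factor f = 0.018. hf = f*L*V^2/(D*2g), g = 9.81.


hf = 0.018 * 1264 * 2.5^2 / (2.0 * 2 * 9.81) = 3.6239 m


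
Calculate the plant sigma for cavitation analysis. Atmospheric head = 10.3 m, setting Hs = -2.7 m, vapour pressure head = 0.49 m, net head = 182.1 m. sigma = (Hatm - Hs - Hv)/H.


sigma = (10.3 - (-2.7) - 0.49) / 182.1 = 0.0687


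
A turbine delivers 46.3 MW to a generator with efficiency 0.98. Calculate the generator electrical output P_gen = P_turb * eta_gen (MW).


P_gen = 46.3 * 0.98 = 45.3740 MW


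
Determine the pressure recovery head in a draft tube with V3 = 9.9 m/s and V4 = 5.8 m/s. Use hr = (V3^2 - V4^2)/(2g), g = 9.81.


hr = (9.9^2 - 5.8^2) / (2*9.81) = 3.2808 m


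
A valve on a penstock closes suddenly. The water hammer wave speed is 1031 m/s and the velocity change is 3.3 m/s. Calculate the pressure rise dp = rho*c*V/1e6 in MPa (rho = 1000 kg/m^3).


dp = 1000 * 1031 * 3.3 / 1e6 = 3.4023 MPa


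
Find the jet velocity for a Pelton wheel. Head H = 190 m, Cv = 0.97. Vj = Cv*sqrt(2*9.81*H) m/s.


Vj = 0.97 * sqrt(2*9.81*190) = 59.2240 m/s


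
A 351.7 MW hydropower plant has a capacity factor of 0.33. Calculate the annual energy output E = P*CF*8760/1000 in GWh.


E = 351.7 * 0.33 * 8760 / 1000 = 1016.6944 GWh


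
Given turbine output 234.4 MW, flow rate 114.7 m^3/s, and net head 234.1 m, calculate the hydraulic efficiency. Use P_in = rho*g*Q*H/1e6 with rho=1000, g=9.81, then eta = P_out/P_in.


P_in = 1000 * 9.81 * 114.7 * 234.1 / 1e6 = 263.4110 MW
eta = 234.4 / 263.4110 = 0.8899


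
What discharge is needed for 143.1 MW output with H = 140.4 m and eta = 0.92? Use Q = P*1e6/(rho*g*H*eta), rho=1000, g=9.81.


Q = 143.1 * 1e6 / (1000 * 9.81 * 140.4 * 0.92) = 112.9317 m^3/s


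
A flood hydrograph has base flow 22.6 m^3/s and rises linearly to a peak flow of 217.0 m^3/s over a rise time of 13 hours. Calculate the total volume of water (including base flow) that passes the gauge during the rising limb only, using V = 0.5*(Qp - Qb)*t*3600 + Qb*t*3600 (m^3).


V = 0.5*(217.0 - 22.6)*13*3600 + 22.6*13*3600 = 5.6066e+06 m^3


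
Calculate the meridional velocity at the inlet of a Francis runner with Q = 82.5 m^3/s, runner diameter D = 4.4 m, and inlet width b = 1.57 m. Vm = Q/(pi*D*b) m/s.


Vm = 82.5 / (pi * 4.4 * 1.57) = 3.8015 m/s


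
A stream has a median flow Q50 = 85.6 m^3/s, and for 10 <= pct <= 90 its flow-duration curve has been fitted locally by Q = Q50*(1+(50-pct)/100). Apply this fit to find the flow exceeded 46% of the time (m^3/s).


Q = 85.6 * (1 + (50 - 46)/100) = 89.0240 m^3/s


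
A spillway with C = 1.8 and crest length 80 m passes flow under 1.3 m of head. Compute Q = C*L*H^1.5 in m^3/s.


Q = 1.8 * 80 * 1.3^1.5 = 213.4408 m^3/s


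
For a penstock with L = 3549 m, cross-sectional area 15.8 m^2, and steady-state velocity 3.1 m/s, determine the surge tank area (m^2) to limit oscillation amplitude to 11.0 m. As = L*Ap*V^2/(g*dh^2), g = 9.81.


As = 3549 * 15.8 * 3.1^2 / (9.81 * 11.0^2) = 453.9752 m^2


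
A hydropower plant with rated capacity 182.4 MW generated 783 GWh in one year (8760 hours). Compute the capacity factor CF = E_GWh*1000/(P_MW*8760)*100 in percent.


CF = 783 * 1000 / (182.4 * 8760) * 100 = 49.0041 %


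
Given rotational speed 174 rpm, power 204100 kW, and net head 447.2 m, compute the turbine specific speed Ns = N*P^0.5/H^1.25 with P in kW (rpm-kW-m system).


Ns = 174 * 204100^0.5 / 447.2^1.25 = 38.2246


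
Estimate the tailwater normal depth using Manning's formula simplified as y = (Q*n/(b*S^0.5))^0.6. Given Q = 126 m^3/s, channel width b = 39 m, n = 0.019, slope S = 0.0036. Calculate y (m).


y = (126 * 0.019 / (39 * 0.0036^0.5))^0.6 = 1.0138 m


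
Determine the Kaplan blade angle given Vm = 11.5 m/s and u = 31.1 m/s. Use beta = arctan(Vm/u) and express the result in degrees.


beta = arctan(11.5 / 31.1) = 20.2931 degrees


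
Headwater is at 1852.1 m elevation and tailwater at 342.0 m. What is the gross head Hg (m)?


Hg = 1852.1 - 342.0 = 1510.1000 m


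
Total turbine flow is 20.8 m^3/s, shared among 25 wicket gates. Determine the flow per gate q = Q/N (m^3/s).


q = 20.8 / 25 = 0.8320 m^3/s


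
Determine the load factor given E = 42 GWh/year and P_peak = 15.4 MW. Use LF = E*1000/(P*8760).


LF = 42 * 1000 / (15.4 * 8760) = 0.3113


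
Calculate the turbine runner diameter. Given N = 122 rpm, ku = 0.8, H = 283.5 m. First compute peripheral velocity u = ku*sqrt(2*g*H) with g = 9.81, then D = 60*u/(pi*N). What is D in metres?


u = 0.8 * sqrt(2*9.81*283.5) = 59.6645 m/s
D = 60 * 59.6645 / (pi * 122) = 9.3402 m


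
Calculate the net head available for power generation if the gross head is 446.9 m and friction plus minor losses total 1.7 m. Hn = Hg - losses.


Hn = 446.9 - 1.7 = 445.2000 m


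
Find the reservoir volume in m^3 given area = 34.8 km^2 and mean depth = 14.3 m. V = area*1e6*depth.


V = 34.8 * 1e6 * 14.3 = 4.9764e+08 m^3


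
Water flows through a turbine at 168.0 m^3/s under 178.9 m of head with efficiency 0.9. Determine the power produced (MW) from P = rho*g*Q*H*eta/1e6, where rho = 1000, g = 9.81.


P = 1000 * 9.81 * 168.0 * 178.9 * 0.9 / 1e6 = 265.3574 MW


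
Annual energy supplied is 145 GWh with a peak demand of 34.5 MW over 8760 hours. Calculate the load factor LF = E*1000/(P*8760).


LF = 145 * 1000 / (34.5 * 8760) = 0.4798


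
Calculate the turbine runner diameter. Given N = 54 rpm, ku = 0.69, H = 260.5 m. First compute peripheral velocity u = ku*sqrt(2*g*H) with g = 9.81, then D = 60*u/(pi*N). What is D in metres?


u = 0.69 * sqrt(2*9.81*260.5) = 49.3290 m/s
D = 60 * 49.3290 / (pi * 54) = 17.4466 m


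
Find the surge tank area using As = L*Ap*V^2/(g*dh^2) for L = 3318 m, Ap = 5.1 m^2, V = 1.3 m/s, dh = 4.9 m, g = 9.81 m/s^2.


As = 3318 * 5.1 * 1.3^2 / (9.81 * 4.9^2) = 121.4149 m^2


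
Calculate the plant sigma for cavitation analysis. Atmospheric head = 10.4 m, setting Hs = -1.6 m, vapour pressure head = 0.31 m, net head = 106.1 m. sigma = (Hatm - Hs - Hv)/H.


sigma = (10.4 - (-1.6) - 0.31) / 106.1 = 0.1102


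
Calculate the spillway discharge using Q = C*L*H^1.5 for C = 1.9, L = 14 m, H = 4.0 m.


Q = 1.9 * 14 * 4.0^1.5 = 212.8000 m^3/s


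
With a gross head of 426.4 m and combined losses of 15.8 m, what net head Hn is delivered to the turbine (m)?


Hn = 426.4 - 15.8 = 410.6000 m


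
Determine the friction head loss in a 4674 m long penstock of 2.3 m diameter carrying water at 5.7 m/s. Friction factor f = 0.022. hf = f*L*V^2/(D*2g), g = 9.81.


hf = 0.022 * 4674 * 5.7^2 / (2.3 * 2 * 9.81) = 74.0345 m


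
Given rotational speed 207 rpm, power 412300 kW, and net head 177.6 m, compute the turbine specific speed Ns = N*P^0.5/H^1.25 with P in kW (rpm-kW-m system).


Ns = 207 * 412300^0.5 / 177.6^1.25 = 205.0092


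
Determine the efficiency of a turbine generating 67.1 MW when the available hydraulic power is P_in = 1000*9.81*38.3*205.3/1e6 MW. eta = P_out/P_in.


P_in = 1000 * 9.81 * 38.3 * 205.3 / 1e6 = 77.1359 MW
eta = 67.1 / 77.1359 = 0.8699


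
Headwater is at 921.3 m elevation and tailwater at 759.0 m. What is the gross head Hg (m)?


Hg = 921.3 - 759.0 = 162.3000 m


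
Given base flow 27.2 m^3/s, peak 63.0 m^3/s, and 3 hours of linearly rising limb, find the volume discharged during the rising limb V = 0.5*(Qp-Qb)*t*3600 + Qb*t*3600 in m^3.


V = 0.5*(63.0 - 27.2)*3*3600 + 27.2*3*3600 = 487080.0000 m^3


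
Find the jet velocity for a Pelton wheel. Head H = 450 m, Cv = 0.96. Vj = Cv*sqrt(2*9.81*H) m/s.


Vj = 0.96 * sqrt(2*9.81*450) = 90.2042 m/s


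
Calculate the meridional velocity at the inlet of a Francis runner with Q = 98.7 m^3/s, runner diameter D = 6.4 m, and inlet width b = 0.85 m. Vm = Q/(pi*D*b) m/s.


Vm = 98.7 / (pi * 6.4 * 0.85) = 5.7752 m/s


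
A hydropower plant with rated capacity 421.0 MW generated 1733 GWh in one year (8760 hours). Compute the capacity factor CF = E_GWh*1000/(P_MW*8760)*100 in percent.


CF = 1733 * 1000 / (421.0 * 8760) * 100 = 46.9907 %


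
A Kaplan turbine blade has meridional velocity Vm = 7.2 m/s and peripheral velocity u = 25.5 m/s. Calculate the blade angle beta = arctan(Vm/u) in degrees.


beta = arctan(7.2 / 25.5) = 15.7672 degrees


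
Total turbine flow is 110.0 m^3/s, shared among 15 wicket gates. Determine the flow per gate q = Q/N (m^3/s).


q = 110.0 / 15 = 7.3333 m^3/s


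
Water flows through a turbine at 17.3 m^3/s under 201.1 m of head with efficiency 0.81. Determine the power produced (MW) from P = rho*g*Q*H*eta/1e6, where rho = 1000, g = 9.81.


P = 1000 * 9.81 * 17.3 * 201.1 * 0.81 / 1e6 = 27.6447 MW


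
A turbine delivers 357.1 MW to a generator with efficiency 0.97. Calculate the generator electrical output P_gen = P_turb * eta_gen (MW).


P_gen = 357.1 * 0.97 = 346.3870 MW


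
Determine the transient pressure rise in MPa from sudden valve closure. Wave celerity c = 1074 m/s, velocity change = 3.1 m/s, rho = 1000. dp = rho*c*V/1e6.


dp = 1000 * 1074 * 3.1 / 1e6 = 3.3294 MPa


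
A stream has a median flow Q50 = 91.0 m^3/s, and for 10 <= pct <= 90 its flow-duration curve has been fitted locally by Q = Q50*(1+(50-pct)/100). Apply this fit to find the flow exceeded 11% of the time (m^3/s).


Q = 91.0 * (1 + (50 - 11)/100) = 126.4900 m^3/s


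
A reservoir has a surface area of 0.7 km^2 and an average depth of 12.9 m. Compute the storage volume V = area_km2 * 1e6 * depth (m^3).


V = 0.7 * 1e6 * 12.9 = 9.0300e+06 m^3


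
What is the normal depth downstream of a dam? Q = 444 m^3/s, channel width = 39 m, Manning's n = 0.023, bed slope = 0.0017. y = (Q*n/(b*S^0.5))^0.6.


y = (444 * 0.023 / (39 * 0.0017^0.5))^0.6 = 3.0317 m


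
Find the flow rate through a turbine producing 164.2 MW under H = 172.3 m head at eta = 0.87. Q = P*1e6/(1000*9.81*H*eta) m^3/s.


Q = 164.2 * 1e6 / (1000 * 9.81 * 172.3 * 0.87) = 111.6605 m^3/s


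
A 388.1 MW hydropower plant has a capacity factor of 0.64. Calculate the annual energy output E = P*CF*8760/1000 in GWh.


E = 388.1 * 0.64 * 8760 / 1000 = 2175.8438 GWh


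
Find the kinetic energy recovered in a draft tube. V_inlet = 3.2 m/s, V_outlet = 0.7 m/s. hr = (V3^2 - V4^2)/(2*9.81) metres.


hr = (3.2^2 - 0.7^2) / (2*9.81) = 0.4969 m


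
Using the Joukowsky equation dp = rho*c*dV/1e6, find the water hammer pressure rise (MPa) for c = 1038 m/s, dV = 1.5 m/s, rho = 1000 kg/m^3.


dp = 1000 * 1038 * 1.5 / 1e6 = 1.5570 MPa


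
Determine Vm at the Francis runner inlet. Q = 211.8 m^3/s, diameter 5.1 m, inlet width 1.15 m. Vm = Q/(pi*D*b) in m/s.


Vm = 211.8 / (pi * 5.1 * 1.15) = 11.4950 m/s


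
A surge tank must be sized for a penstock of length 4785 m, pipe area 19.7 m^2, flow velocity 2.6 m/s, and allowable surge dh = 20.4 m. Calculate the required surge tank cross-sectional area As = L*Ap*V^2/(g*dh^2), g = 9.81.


As = 4785 * 19.7 * 2.6^2 / (9.81 * 20.4^2) = 156.0866 m^2


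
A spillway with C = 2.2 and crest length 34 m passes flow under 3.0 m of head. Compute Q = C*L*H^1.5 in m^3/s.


Q = 2.2 * 34 * 3.0^1.5 = 388.6722 m^3/s


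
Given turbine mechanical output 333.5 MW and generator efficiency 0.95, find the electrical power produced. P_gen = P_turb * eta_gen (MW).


P_gen = 333.5 * 0.95 = 316.8250 MW


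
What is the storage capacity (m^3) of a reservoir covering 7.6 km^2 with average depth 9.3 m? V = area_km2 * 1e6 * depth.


V = 7.6 * 1e6 * 9.3 = 7.0680e+07 m^3


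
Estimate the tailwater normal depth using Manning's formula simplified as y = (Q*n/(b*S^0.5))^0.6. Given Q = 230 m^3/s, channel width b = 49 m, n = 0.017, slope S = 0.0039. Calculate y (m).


y = (230 * 0.017 / (49 * 0.0039^0.5))^0.6 = 1.1584 m


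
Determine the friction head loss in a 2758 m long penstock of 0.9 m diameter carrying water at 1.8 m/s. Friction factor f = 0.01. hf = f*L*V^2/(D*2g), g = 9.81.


hf = 0.01 * 2758 * 1.8^2 / (0.9 * 2 * 9.81) = 5.0606 m


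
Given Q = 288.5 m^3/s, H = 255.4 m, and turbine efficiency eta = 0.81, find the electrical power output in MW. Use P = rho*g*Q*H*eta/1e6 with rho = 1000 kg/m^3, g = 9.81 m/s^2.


P = 1000 * 9.81 * 288.5 * 255.4 * 0.81 / 1e6 = 585.4917 MW


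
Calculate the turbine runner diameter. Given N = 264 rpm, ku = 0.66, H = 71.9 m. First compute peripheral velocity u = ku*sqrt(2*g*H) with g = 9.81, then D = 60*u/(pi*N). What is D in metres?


u = 0.66 * sqrt(2*9.81*71.9) = 24.7889 m/s
D = 60 * 24.7889 / (pi * 264) = 1.7933 m


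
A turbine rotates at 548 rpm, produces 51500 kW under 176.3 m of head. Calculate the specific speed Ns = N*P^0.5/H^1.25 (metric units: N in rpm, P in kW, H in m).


Ns = 548 * 51500^0.5 / 176.3^1.25 = 193.5837


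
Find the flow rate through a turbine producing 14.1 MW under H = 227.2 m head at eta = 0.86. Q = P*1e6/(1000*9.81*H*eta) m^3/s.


Q = 14.1 * 1e6 / (1000 * 9.81 * 227.2 * 0.86) = 7.3560 m^3/s


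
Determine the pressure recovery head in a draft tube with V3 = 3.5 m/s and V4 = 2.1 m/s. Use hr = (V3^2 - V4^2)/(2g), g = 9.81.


hr = (3.5^2 - 2.1^2) / (2*9.81) = 0.3996 m


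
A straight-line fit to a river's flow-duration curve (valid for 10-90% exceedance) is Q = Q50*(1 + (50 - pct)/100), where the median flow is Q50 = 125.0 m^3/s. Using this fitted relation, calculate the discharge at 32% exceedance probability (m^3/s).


Q = 125.0 * (1 + (50 - 32)/100) = 147.5000 m^3/s


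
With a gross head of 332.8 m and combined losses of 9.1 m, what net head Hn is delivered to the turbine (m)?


Hn = 332.8 - 9.1 = 323.7000 m


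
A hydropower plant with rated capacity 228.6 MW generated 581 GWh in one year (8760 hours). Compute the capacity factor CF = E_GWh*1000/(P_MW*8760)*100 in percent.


CF = 581 * 1000 / (228.6 * 8760) * 100 = 29.0132 %


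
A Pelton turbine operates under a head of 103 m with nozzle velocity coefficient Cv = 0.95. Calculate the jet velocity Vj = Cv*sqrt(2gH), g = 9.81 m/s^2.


Vj = 0.95 * sqrt(2*9.81*103) = 42.7063 m/s


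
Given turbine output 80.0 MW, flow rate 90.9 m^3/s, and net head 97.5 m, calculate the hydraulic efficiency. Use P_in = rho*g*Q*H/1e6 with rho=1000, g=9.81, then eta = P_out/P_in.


P_in = 1000 * 9.81 * 90.9 * 97.5 / 1e6 = 86.9436 MW
eta = 80.0 / 86.9436 = 0.9201


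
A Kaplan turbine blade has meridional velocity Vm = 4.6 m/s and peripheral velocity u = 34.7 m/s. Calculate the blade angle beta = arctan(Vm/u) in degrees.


beta = arctan(4.6 / 34.7) = 7.5514 degrees


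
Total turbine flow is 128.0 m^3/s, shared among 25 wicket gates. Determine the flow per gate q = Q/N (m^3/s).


q = 128.0 / 25 = 5.1200 m^3/s


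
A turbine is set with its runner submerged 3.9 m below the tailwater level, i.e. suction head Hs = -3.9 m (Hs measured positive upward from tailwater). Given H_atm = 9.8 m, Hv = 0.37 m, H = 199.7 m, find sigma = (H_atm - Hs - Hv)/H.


sigma = (9.8 - (-3.9) - 0.37) / 199.7 = 0.0668


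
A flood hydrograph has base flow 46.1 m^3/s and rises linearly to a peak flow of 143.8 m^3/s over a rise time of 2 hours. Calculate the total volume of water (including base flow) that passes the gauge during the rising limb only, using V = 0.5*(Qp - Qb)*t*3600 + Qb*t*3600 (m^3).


V = 0.5*(143.8 - 46.1)*2*3600 + 46.1*2*3600 = 683640.0000 m^3


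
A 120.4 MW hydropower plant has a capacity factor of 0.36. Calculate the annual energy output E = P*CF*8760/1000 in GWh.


E = 120.4 * 0.36 * 8760 / 1000 = 379.6934 GWh


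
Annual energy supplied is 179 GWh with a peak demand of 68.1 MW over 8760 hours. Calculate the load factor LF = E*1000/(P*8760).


LF = 179 * 1000 / (68.1 * 8760) = 0.3001


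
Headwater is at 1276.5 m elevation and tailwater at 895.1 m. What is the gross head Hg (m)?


Hg = 1276.5 - 895.1 = 381.4000 m


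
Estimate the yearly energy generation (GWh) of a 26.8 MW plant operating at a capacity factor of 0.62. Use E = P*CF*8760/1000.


E = 26.8 * 0.62 * 8760 / 1000 = 145.5562 GWh


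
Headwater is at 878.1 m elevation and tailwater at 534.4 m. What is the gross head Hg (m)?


Hg = 878.1 - 534.4 = 343.7000 m


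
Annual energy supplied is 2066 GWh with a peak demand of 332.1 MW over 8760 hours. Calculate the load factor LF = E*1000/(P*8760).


LF = 2066 * 1000 / (332.1 * 8760) = 0.7102


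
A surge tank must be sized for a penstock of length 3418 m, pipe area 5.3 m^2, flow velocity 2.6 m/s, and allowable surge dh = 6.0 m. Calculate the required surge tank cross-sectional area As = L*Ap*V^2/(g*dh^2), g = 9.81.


As = 3418 * 5.3 * 2.6^2 / (9.81 * 6.0^2) = 346.7553 m^2


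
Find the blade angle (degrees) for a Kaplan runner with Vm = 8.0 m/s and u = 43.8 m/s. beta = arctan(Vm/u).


beta = arctan(8.0 / 43.8) = 10.3509 degrees


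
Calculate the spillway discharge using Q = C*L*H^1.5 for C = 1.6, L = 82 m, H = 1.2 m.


Q = 1.6 * 82 * 1.2^1.5 = 172.4669 m^3/s


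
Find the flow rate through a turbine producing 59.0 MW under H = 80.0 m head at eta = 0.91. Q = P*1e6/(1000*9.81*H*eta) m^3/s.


Q = 59.0 * 1e6 / (1000 * 9.81 * 80.0 * 0.91) = 82.6136 m^3/s


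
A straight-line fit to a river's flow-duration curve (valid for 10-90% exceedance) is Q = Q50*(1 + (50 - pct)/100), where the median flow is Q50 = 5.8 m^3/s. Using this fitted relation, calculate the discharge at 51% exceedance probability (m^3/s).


Q = 5.8 * (1 + (50 - 51)/100) = 5.7420 m^3/s


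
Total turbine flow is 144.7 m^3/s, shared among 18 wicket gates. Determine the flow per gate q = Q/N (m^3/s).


q = 144.7 / 18 = 8.0389 m^3/s


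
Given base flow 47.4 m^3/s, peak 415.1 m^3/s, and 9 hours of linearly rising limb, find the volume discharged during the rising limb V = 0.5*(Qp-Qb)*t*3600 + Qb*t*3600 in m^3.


V = 0.5*(415.1 - 47.4)*9*3600 + 47.4*9*3600 = 7.4925e+06 m^3


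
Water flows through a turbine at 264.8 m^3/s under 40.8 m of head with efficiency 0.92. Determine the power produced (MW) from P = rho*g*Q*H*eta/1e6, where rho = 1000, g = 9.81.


P = 1000 * 9.81 * 264.8 * 40.8 * 0.92 / 1e6 = 97.5068 MW


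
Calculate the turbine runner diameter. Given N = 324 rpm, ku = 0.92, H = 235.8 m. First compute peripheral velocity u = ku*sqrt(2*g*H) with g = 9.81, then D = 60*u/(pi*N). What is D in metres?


u = 0.92 * sqrt(2*9.81*235.8) = 62.5762 m/s
D = 60 * 62.5762 / (pi * 324) = 3.6886 m


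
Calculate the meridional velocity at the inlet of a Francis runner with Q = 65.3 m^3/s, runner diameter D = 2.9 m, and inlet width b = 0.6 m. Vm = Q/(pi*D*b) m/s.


Vm = 65.3 / (pi * 2.9 * 0.6) = 11.9458 m/s


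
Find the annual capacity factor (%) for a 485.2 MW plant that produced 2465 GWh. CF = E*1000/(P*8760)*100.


CF = 2465 * 1000 / (485.2 * 8760) * 100 = 57.9952 %


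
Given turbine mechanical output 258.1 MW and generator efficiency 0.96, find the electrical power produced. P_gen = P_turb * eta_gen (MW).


P_gen = 258.1 * 0.96 = 247.7760 MW


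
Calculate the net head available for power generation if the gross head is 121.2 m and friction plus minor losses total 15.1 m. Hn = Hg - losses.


Hn = 121.2 - 15.1 = 106.1000 m


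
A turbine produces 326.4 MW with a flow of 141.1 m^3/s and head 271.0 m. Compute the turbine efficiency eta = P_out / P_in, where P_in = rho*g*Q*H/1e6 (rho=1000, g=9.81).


P_in = 1000 * 9.81 * 141.1 * 271.0 / 1e6 = 375.1158 MW
eta = 326.4 / 375.1158 = 0.8701


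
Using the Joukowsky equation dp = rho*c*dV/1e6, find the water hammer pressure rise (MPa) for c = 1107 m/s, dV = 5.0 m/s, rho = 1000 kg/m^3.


dp = 1000 * 1107 * 5.0 / 1e6 = 5.5350 MPa


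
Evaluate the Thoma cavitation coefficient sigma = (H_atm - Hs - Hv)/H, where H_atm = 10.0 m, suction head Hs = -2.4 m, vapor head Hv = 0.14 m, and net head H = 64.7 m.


sigma = (10.0 - (-2.4) - 0.14) / 64.7 = 0.1895


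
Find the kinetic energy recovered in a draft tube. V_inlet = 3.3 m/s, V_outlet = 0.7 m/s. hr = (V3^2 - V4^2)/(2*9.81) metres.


hr = (3.3^2 - 0.7^2) / (2*9.81) = 0.5301 m


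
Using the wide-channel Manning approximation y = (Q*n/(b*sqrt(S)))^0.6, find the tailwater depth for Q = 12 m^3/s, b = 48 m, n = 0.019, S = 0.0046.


y = (12 * 0.019 / (48 * 0.0046^0.5))^0.6 = 0.2029 m


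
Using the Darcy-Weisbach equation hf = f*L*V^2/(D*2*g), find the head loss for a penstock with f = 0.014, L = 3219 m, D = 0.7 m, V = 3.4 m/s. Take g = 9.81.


hf = 0.014 * 3219 * 3.4^2 / (0.7 * 2 * 9.81) = 37.9324 m


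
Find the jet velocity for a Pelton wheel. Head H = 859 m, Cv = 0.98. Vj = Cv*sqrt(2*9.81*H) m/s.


Vj = 0.98 * sqrt(2*9.81*859) = 127.2249 m/s


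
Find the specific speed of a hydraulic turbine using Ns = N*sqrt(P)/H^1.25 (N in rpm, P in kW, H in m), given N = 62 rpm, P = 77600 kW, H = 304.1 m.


Ns = 62 * 77600^0.5 / 304.1^1.25 = 13.6004


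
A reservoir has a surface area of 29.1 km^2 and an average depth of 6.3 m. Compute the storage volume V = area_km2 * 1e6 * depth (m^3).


V = 29.1 * 1e6 * 6.3 = 1.8333e+08 m^3


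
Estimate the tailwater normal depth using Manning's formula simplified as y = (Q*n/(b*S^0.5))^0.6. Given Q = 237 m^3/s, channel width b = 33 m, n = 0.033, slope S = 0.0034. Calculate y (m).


y = (237 * 0.033 / (33 * 0.0034^0.5))^0.6 = 2.3196 m


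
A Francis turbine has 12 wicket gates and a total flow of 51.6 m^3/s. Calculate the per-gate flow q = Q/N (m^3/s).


q = 51.6 / 12 = 4.3000 m^3/s


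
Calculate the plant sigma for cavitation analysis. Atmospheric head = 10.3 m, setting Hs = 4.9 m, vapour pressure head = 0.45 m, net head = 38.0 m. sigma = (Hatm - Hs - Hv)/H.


sigma = (10.3 - 4.9 - 0.45) / 38.0 = 0.1303


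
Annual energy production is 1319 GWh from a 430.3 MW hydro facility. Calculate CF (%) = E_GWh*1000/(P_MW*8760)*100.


CF = 1319 * 1000 / (430.3 * 8760) * 100 = 34.9920 %


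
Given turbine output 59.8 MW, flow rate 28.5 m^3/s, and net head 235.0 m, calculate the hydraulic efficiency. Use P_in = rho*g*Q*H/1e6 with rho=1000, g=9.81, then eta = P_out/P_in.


P_in = 1000 * 9.81 * 28.5 * 235.0 / 1e6 = 65.7025 MW
eta = 59.8 / 65.7025 = 0.9102


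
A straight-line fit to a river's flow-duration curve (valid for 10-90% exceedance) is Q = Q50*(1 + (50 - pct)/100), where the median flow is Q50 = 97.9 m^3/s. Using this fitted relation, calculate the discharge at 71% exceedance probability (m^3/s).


Q = 97.9 * (1 + (50 - 71)/100) = 77.3410 m^3/s


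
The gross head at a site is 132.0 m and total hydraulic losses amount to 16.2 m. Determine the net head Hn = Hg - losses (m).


Hn = 132.0 - 16.2 = 115.8000 m


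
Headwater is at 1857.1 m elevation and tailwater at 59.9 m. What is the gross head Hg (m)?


Hg = 1857.1 - 59.9 = 1797.2000 m


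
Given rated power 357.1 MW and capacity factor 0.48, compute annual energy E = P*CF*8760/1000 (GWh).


E = 357.1 * 0.48 * 8760 / 1000 = 1501.5341 GWh


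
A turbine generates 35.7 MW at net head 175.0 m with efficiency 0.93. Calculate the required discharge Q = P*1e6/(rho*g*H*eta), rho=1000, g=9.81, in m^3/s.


Q = 35.7 * 1e6 / (1000 * 9.81 * 175.0 * 0.93) = 22.3603 m^3/s


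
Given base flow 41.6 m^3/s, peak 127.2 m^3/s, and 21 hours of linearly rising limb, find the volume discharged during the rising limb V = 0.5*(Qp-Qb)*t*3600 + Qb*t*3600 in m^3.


V = 0.5*(127.2 - 41.6)*21*3600 + 41.6*21*3600 = 6.3806e+06 m^3


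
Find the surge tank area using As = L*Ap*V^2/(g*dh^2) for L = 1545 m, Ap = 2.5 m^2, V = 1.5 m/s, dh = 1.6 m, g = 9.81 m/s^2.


As = 1545 * 2.5 * 1.5^2 / (9.81 * 1.6^2) = 346.0525 m^2


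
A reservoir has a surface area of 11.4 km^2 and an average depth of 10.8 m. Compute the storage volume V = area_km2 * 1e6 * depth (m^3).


V = 11.4 * 1e6 * 10.8 = 1.2312e+08 m^3


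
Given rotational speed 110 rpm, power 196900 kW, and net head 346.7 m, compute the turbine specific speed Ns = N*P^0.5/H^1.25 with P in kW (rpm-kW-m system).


Ns = 110 * 196900^0.5 / 346.7^1.25 = 32.6267


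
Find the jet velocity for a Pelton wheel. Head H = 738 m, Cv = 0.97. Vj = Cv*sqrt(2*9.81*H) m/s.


Vj = 0.97 * sqrt(2*9.81*738) = 116.7211 m/s


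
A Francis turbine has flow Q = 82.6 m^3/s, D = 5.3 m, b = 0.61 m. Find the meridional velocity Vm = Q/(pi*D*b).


Vm = 82.6 / (pi * 5.3 * 0.61) = 8.1325 m/s


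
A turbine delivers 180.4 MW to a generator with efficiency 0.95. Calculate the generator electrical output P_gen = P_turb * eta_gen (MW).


P_gen = 180.4 * 0.95 = 171.3800 MW


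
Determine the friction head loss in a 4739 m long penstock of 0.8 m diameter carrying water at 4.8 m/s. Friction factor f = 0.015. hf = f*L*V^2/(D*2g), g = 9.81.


hf = 0.015 * 4739 * 4.8^2 / (0.8 * 2 * 9.81) = 104.3450 m


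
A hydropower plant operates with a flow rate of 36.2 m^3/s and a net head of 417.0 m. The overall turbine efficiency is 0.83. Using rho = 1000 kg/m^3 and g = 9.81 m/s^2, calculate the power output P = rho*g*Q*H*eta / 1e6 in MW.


P = 1000 * 9.81 * 36.2 * 417.0 * 0.83 / 1e6 = 122.9113 MW


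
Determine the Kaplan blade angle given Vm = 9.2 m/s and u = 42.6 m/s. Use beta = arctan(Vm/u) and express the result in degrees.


beta = arctan(9.2 / 42.6) = 12.1866 degrees


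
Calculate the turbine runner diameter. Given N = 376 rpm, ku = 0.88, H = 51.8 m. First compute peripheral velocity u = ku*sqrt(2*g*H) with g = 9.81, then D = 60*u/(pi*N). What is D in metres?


u = 0.88 * sqrt(2*9.81*51.8) = 28.0541 m/s
D = 60 * 28.0541 / (pi * 376) = 1.4250 m


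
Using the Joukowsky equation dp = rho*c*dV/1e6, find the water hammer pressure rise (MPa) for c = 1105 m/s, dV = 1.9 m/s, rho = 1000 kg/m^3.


dp = 1000 * 1105 * 1.9 / 1e6 = 2.0995 MPa


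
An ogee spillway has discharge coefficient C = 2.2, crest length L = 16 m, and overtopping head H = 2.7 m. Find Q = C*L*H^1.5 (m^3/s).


Q = 2.2 * 16 * 2.7^1.5 = 156.1667 m^3/s


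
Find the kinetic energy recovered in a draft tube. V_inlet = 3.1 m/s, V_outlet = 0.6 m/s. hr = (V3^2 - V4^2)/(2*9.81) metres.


hr = (3.1^2 - 0.6^2) / (2*9.81) = 0.4715 m


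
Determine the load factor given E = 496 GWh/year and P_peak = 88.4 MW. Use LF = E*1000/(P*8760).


LF = 496 * 1000 / (88.4 * 8760) = 0.6405


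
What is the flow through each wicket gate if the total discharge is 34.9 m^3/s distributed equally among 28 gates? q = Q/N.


q = 34.9 / 28 = 1.2464 m^3/s


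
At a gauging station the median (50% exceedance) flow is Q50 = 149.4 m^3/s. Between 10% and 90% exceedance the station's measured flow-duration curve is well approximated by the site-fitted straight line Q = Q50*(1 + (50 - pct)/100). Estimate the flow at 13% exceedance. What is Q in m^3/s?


Q = 149.4 * (1 + (50 - 13)/100) = 204.6780 m^3/s


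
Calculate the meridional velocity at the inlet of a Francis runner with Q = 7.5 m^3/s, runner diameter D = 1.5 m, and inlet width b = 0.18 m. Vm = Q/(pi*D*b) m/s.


Vm = 7.5 / (pi * 1.5 * 0.18) = 8.8419 m/s


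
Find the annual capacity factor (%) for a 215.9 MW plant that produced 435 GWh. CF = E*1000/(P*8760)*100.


CF = 435 * 1000 / (215.9 * 8760) * 100 = 23.0002 %


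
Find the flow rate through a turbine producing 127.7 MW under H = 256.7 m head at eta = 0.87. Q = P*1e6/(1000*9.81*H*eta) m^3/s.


Q = 127.7 * 1e6 / (1000 * 9.81 * 256.7 * 0.87) = 58.2877 m^3/s


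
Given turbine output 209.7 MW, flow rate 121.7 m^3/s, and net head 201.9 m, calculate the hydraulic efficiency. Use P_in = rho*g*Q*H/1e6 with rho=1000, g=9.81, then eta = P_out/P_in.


P_in = 1000 * 9.81 * 121.7 * 201.9 / 1e6 = 241.0438 MW
eta = 209.7 / 241.0438 = 0.8700


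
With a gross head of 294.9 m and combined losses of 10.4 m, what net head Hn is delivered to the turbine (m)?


Hn = 294.9 - 10.4 = 284.5000 m


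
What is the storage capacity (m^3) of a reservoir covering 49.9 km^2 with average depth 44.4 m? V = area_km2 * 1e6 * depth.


V = 49.9 * 1e6 * 44.4 = 2.2156e+09 m^3


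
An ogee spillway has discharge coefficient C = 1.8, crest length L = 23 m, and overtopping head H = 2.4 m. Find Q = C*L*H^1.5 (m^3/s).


Q = 1.8 * 23 * 2.4^1.5 = 153.9279 m^3/s


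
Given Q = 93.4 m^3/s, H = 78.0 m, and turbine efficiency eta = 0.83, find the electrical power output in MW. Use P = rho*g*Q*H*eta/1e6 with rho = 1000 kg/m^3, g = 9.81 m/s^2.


P = 1000 * 9.81 * 93.4 * 78.0 * 0.83 / 1e6 = 59.3183 MW


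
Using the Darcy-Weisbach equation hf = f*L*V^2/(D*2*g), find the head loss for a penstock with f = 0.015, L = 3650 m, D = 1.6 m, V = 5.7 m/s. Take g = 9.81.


hf = 0.015 * 3650 * 5.7^2 / (1.6 * 2 * 9.81) = 56.6650 m


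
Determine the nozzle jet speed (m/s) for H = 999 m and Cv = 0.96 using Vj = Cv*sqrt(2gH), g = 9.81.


Vj = 0.96 * sqrt(2*9.81*999) = 134.4013 m/s


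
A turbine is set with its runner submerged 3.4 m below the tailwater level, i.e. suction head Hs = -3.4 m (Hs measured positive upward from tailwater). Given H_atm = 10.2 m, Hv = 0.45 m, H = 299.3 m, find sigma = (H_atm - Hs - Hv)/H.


sigma = (10.2 - (-3.4) - 0.45) / 299.3 = 0.0439


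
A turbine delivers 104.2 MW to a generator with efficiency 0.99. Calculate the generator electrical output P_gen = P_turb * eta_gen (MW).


P_gen = 104.2 * 0.99 = 103.1580 MW


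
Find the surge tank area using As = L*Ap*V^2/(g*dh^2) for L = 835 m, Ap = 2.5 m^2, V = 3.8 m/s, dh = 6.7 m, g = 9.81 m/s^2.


As = 835 * 2.5 * 3.8^2 / (9.81 * 6.7^2) = 68.4503 m^2


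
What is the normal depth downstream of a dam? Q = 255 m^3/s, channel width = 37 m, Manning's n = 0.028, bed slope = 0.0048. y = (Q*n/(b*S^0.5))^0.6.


y = (255 * 0.028 / (37 * 0.0048^0.5))^0.6 = 1.8490 m


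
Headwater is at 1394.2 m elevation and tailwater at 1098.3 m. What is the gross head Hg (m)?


Hg = 1394.2 - 1098.3 = 295.9000 m


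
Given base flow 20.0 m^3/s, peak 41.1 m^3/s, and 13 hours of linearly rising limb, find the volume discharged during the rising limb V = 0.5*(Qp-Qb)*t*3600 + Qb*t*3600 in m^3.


V = 0.5*(41.1 - 20.0)*13*3600 + 20.0*13*3600 = 1.4297e+06 m^3


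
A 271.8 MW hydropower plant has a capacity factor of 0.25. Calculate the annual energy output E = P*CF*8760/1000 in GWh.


E = 271.8 * 0.25 * 8760 / 1000 = 595.2420 GWh


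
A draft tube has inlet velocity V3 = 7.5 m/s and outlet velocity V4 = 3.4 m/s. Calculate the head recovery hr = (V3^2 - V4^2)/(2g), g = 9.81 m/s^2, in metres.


hr = (7.5^2 - 3.4^2) / (2*9.81) = 2.2778 m


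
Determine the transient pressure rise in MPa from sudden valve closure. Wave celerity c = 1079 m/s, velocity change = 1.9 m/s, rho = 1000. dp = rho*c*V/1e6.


dp = 1000 * 1079 * 1.9 / 1e6 = 2.0501 MPa


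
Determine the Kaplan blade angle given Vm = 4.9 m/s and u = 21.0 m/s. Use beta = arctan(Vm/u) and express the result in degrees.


beta = arctan(4.9 / 21.0) = 13.1340 degrees


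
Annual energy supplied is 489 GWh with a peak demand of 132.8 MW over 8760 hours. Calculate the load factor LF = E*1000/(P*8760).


LF = 489 * 1000 / (132.8 * 8760) = 0.4203


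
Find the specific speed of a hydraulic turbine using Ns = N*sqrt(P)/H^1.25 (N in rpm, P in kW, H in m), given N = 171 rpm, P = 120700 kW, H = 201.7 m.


Ns = 171 * 120700^0.5 / 201.7^1.25 = 78.1569
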